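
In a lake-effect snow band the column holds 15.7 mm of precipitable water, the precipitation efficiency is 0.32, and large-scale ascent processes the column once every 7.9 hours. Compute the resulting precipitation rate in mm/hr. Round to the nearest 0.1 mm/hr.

R ≈ 0.6 mm/hr

Each overturning extracts ε × PW = 0.32 × 15.7 = 5.024 mm.
Rate = ε·PW / τ = 5.024 / 7.9 h = 0.6 mm/hr.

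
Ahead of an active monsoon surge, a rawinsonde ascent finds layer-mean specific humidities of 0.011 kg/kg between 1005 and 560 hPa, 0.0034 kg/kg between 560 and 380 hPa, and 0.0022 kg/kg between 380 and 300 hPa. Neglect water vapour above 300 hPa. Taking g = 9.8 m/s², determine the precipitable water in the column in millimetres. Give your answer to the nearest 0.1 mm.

Precipitable water is the column-integrated vapour mass per unit area: PW = (1/g) Σ q̄ Δp, with q in kg/kg and Δp in Pa (1 kg/m² of water = 1 mm).
Layer 1005–560 hPa: Δp = 445 hPa = 44500 Pa, q̄ = 0.011 kg/kg → 0.011 × 44500 / 9.8 = 49.95 mm
Layer 560–380 hPa: Δp = 180 hPa = 18000 Pa, q̄ = 0.0034 kg/kg → 0.0034 × 18000 / 9.8 = 6.24 mm
Layer 380–300 hPa: Δp = 80 hPa = 8000 Pa, q̄ = 0.0022 kg/kg → 0.0022 × 8000 / 9.8 = 1.80 mm
PW = 49.95 + 6.24 + 1.80 = 57.99 ≈ 58.0 mm.

PW ≈ 58.0 mm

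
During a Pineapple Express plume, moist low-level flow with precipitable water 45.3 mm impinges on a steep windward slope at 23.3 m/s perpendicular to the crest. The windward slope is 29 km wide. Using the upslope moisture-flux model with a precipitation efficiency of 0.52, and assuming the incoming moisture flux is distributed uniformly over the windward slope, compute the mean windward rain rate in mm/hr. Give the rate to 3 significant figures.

Incoming column moisture flux per unit ridge length: F = V × PW = 23.3 × 45.3 = 1055.49 mm·m/s.
Spread over the 29 km slope with efficiency ε = 0.52: R = ε·F/W = 0.52 × 1055.49 / 29000 m = 1.893e-02 mm/s.
R = 1.893e-02 × 3600 = 68.1 mm/hr.

R ≈ 68.1 mm/hr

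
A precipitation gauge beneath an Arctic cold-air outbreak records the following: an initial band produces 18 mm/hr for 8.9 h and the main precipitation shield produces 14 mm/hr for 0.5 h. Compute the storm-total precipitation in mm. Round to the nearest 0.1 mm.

total ≈ 167.2 mm

Total = Σ Rᵢ Δtᵢ = 18 × 8.9 + 14 × 0.5
      = 160.2 + 7 = 167.2 mm.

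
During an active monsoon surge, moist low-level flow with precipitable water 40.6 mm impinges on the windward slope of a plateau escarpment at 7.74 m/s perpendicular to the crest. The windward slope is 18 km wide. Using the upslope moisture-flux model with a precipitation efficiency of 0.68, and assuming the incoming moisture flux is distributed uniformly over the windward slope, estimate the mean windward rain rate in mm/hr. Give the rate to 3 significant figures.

Incoming column moisture flux per unit ridge length: F = V × PW = 7.74 × 40.6 = 314.244 mm·m/s.
Spread over the 18 km slope with efficiency ε = 0.68: R = ε·F/W = 0.68 × 314.244 / 18000 m = 1.187e-02 mm/s.
R = 1.187e-02 × 3600 = 42.7 mm/hr.

R ≈ 42.7 mm/hr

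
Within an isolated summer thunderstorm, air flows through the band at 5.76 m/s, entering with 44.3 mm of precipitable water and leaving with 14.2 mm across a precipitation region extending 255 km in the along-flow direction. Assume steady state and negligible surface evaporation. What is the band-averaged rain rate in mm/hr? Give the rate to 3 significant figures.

Column moisture flux per unit crosswind length is F = V × PW.
Inflow: F_in = 5.76 × 44.3 = 255.168 mm·m/s
Outflow: F_out = 5.76 × 14.2 = 81.792 mm·m/s
Steady-state rate R = (F_in − F_out)/L = (255.168 − 81.792) / 255000 m = 6.799e-04 mm/s.
R = 6.799e-04 × 3600 = 2.45 mm/hr.

R ≈ 2.45 mm/hr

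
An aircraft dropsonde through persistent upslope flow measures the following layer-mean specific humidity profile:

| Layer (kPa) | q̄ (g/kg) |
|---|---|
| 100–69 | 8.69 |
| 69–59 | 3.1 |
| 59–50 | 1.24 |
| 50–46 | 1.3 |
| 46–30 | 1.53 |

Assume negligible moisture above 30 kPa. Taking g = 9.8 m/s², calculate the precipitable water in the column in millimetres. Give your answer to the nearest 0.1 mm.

Precipitable water is the column-integrated vapour mass per unit area: PW = (1/g) Σ q̄ Δp, with q in kg/kg and Δp in Pa (1 kg/m² of water = 1 mm).
Layer 100–69 kPa: Δp = 310 hPa = 31000 Pa, q̄ = 0.00869 kg/kg → 0.00869 × 31000 / 9.8 = 27.49 mm
Layer 69–59 kPa: Δp = 100 hPa = 10000 Pa, q̄ = 0.0031 kg/kg → 0.0031 × 10000 / 9.8 = 3.16 mm
Layer 59–50 kPa: Δp = 90 hPa = 9000 Pa, q̄ = 0.00124 kg/kg → 0.00124 × 9000 / 9.8 = 1.14 mm
Layer 50–46 kPa: Δp = 40 hPa = 4000 Pa, q̄ = 0.0013 kg/kg → 0.0013 × 4000 / 9.8 = 0.53 mm
Layer 46–30 kPa: Δp = 160 hPa = 16000 Pa, q̄ = 0.00153 kg/kg → 0.00153 × 16000 / 9.8 = 2.50 mm
PW = 27.49 + 3.16 + 1.14 + 0.53 + 2.50 = 34.82 ≈ 34.8 mm.

PW ≈ 34.8 mm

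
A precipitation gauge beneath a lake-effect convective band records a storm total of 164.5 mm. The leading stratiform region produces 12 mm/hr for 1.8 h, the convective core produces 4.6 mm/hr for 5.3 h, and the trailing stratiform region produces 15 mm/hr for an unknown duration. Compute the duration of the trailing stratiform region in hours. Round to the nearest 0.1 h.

Known phases: 12 × 1.8 + 4.6 × 5.3 = 21.6 + 24.38 = 45.98 mm.
Remaining depth = 164.5 − 45.98 = 118.52 mm.
Duration = 118.52 / 15 = 7.9 h.

duration ≈ 7.9 h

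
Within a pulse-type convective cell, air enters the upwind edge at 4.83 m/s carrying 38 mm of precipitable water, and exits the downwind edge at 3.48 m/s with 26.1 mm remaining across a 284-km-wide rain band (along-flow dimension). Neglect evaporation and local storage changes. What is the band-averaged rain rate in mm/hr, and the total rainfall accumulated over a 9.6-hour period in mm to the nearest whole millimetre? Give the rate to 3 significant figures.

R ≈ 1.18 mm/hr; total ≈ 11 mm

Column moisture flux per unit crosswind length is F = V × PW.
Inflow: F_in = 4.83 × 38 = 183.54 mm·m/s
Outflow: F_out = 3.48 × 26.1 = 90.828 mm·m/s
Steady-state rate R = (F_in − F_out)/L = (183.54 − 90.828) / 284000 m = 3.265e-04 mm/s.
R = 3.265e-04 × 3600 = 1.18 mm/hr.
Over 9.6 h: total = 1.18 × 9.6 = 11.328 ≈ 11 mm.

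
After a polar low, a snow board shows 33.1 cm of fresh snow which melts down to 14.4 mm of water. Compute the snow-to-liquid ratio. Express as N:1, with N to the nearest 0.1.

ratio ≈ 23.0

Ratio = snow depth / SWE = 331 mm / 14.4 mm = 23.0, i.e. 23.0:1.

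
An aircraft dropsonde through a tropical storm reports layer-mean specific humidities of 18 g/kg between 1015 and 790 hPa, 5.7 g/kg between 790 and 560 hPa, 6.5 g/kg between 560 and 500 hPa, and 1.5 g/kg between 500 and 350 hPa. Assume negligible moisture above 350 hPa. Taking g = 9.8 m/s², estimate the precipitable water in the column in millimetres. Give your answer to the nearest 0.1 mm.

Precipitable water is the column-integrated vapour mass per unit area: PW = (1/g) Σ q̄ Δp, with q in kg/kg and Δp in Pa (1 kg/m² of water = 1 mm).
Layer 1015–790 hPa: Δp = 225 hPa = 22500 Pa, q̄ = 0.018 kg/kg → 0.018 × 22500 / 9.8 = 41.33 mm
Layer 790–560 hPa: Δp = 230 hPa = 23000 Pa, q̄ = 0.0057 kg/kg → 0.0057 × 23000 / 9.8 = 13.38 mm
Layer 560–500 hPa: Δp = 60 hPa = 6000 Pa, q̄ = 0.0065 kg/kg → 0.0065 × 6000 / 9.8 = 3.98 mm
Layer 500–350 hPa: Δp = 150 hPa = 15000 Pa, q̄ = 0.0015 kg/kg → 0.0015 × 15000 / 9.8 = 2.30 mm
PW = 41.33 + 13.38 + 3.98 + 2.30 = 60.99 ≈ 61.0 mm.

PW ≈ 61.0 mm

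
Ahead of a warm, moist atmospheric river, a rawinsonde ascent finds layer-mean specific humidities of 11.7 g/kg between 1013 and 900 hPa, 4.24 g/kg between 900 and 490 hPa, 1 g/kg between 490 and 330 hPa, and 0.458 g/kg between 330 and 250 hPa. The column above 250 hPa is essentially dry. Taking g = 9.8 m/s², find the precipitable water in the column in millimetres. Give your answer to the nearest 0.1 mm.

Precipitable water is the column-integrated vapour mass per unit area: PW = (1/g) Σ q̄ Δp, with q in kg/kg and Δp in Pa (1 kg/m² of water = 1 mm).
Layer 1013–900 hPa: Δp = 113 hPa = 11300 Pa, q̄ = 0.0117 kg/kg → 0.0117 × 11300 / 9.8 = 13.49 mm
Layer 900–490 hPa: Δp = 410 hPa = 41000 Pa, q̄ = 0.00424 kg/kg → 0.00424 × 41000 / 9.8 = 17.74 mm
Layer 490–330 hPa: Δp = 160 hPa = 16000 Pa, q̄ = 0.001 kg/kg → 0.001 × 16000 / 9.8 = 1.63 mm
Layer 330–250 hPa: Δp = 80 hPa = 8000 Pa, q̄ = 0.000458 kg/kg → 0.000458 × 8000 / 9.8 = 0.37 mm
PW = 13.49 + 17.74 + 1.63 + 0.37 = 33.23 ≈ 33.2 mm.

PW ≈ 33.2 mm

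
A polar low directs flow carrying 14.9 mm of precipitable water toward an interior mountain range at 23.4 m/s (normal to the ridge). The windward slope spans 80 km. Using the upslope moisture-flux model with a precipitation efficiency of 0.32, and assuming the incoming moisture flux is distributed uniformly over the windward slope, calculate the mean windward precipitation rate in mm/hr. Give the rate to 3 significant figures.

R ≈ 5.02 mm/hr

Incoming column moisture flux per unit ridge length: F = V × PW = 23.4 × 14.9 = 348.66 mm·m/s.
Spread over the 80 km slope with efficiency ε = 0.32: R = ε·F/W = 0.32 × 348.66 / 80000 m = 1.395e-03 mm/s.
R = 1.395e-03 × 3600 = 5.02 mm/hr.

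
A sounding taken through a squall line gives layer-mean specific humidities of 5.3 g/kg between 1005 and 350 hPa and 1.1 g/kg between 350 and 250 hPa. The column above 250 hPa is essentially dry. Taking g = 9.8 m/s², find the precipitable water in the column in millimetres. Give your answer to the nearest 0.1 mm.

Precipitable water is the column-integrated vapour mass per unit area: PW = (1/g) Σ q̄ Δp, with q in kg/kg and Δp in Pa (1 kg/m² of water = 1 mm).
Layer 1005–350 hPa: Δp = 655 hPa = 65500 Pa, q̄ = 0.0053 kg/kg → 0.0053 × 65500 / 9.8 = 35.42 mm
Layer 350–250 hPa: Δp = 100 hPa = 10000 Pa, q̄ = 0.0011 kg/kg → 0.0011 × 10000 / 9.8 = 1.12 mm
PW = 35.42 + 1.12 = 36.54 ≈ 36.5 mm.

PW ≈ 36.5 mm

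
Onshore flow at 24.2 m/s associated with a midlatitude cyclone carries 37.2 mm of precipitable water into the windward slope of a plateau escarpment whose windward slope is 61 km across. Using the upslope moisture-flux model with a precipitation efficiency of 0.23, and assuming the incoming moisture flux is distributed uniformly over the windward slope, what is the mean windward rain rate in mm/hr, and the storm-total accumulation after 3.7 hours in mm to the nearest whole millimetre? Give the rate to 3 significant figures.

Incoming column moisture flux per unit ridge length: F = V × PW = 24.2 × 37.2 = 900.24 mm·m/s.
Spread over the 61 km slope with efficiency ε = 0.23: R = ε·F/W = 0.23 × 900.24 / 61000 m = 3.394e-03 mm/s.
R = 3.394e-03 × 3600 = 12.2 mm/hr.
Over 3.7 h: total = 12.2 × 3.7 = 45.14 ≈ 45 mm.

R ≈ 12.2 mm/hr; total ≈ 45 mm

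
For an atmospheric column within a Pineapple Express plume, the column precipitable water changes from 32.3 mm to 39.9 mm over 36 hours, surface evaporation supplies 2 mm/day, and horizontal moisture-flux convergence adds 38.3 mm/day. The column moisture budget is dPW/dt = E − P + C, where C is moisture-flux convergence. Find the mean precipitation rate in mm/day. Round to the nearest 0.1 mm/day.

dPW/dt = (39.9 − 32.3) mm / (36/24 day) = +5.067 mm/day.
P = E + C − dPW/dt = 2 + (38.3) − (+5.067) = 35.2 mm/day.

P ≈ 35.2 mm/day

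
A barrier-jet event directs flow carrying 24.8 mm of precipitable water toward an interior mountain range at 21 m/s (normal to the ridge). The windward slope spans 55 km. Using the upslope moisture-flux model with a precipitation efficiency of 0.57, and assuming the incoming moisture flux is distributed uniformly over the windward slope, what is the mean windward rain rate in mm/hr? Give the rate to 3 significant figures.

Incoming column moisture flux per unit ridge length: F = V × PW = 21 × 24.8 = 520.8 mm·m/s.
Spread over the 55 km slope with efficiency ε = 0.57: R = ε·F/W = 0.57 × 520.8 / 55000 m = 5.397e-03 mm/s.
R = 5.397e-03 × 3600 = 19.4 mm/hr.

R ≈ 19.4 mm/hr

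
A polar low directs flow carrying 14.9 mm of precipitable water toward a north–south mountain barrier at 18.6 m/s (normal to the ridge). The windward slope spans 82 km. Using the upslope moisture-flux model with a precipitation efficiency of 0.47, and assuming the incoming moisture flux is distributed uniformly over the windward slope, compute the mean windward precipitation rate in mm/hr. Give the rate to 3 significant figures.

Incoming column moisture flux per unit ridge length: F = V × PW = 18.6 × 14.9 = 277.14 mm·m/s.
Spread over the 82 km slope with efficiency ε = 0.47: R = ε·F/W = 0.47 × 277.14 / 82000 m = 1.588e-03 mm/s.
R = 1.588e-03 × 3600 = 5.72 mm/hr.

R ≈ 5.72 mm/hr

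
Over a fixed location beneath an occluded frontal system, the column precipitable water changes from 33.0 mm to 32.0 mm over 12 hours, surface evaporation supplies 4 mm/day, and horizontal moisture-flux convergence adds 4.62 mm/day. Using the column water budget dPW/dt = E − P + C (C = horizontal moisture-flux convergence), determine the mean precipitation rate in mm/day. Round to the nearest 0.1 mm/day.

P ≈ 10.6 mm/day

dPW/dt = (32.0 − 33.0) mm / (12/24 day) = -2.000 mm/day.
P = E + C − dPW/dt = 4 + (4.62) − (-2.000) = 10.6 mm/day.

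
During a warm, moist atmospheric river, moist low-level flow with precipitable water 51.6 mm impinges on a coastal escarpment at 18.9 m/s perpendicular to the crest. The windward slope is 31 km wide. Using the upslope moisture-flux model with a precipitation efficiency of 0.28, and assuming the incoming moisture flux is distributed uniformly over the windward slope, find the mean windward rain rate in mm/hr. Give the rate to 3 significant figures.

R ≈ 31.7 mm/hr

Incoming column moisture flux per unit ridge length: F = V × PW = 18.9 × 51.6 = 975.24 mm·m/s.
Spread over the 31 km slope with efficiency ε = 0.28: R = ε·F/W = 0.28 × 975.24 / 31000 m = 8.809e-03 mm/s.
R = 8.809e-03 × 3600 = 31.7 mm/hr.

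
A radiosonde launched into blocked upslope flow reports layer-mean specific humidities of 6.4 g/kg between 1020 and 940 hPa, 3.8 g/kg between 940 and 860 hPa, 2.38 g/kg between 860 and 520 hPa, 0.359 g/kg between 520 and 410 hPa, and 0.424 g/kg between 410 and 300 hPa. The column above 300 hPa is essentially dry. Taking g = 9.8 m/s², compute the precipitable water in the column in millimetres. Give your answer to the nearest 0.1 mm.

PW ≈ 17.5 mm

Precipitable water is the column-integrated vapour mass per unit area: PW = (1/g) Σ q̄ Δp, with q in kg/kg and Δp in Pa (1 kg/m² of water = 1 mm).
Layer 1020–940 hPa: Δp = 80 hPa = 8000 Pa, q̄ = 0.0064 kg/kg → 0.0064 × 8000 / 9.8 = 5.22 mm
Layer 940–860 hPa: Δp = 80 hPa = 8000 Pa, q̄ = 0.0038 kg/kg → 0.0038 × 8000 / 9.8 = 3.10 mm
Layer 860–520 hPa: Δp = 340 hPa = 34000 Pa, q̄ = 0.00238 kg/kg → 0.00238 × 34000 / 9.8 = 8.26 mm
Layer 520–410 hPa: Δp = 110 hPa = 11000 Pa, q̄ = 0.000359 kg/kg → 0.000359 × 11000 / 9.8 = 0.40 mm
Layer 410–300 hPa: Δp = 110 hPa = 11000 Pa, q̄ = 0.000424 kg/kg → 0.000424 × 11000 / 9.8 = 0.48 mm
PW = 5.22 + 3.10 + 8.26 + 0.40 + 0.48 = 17.46 ≈ 17.5 mm.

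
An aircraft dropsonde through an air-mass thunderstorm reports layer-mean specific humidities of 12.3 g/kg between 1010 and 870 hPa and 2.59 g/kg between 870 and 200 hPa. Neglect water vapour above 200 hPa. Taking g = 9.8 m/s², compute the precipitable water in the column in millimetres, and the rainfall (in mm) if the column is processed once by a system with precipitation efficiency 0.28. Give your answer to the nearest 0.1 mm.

Precipitable water is the column-integrated vapour mass per unit area: PW = (1/g) Σ q̄ Δp, with q in kg/kg and Δp in Pa (1 kg/m² of water = 1 mm).
Layer 1010–870 hPa: Δp = 140 hPa = 14000 Pa, q̄ = 0.0123 kg/kg → 0.0123 × 14000 / 9.8 = 17.57 mm
Layer 870–200 hPa: Δp = 670 hPa = 67000 Pa, q̄ = 0.00259 kg/kg → 0.00259 × 67000 / 9.8 = 17.71 mm
PW = 17.57 + 17.71 = 35.28 ≈ 35.3 mm.
Rainfall = ε × PW = 0.28 × 35.3 = 9.9 mm.

PW ≈ 35.3 mm; rainfall ≈ 9.9 mm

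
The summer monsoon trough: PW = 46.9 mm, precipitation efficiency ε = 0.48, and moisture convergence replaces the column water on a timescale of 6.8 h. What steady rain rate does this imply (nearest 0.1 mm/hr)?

R ≈ 3.3 mm/hr

Each overturning extracts ε × PW = 0.48 × 46.9 = 22.512 mm.
Rate = ε·PW / τ = 22.512 / 6.8 h = 3.3 mm/hr.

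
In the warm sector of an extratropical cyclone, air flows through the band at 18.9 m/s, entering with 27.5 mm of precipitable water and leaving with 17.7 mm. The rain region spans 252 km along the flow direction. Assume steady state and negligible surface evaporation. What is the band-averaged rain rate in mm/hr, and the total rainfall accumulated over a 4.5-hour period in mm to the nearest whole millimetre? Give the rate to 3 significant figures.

Column moisture flux per unit crosswind length is F = V × PW.
Inflow: F_in = 18.9 × 27.5 = 519.75 mm·m/s
Outflow: F_out = 18.9 × 17.7 = 334.53 mm·m/s
Steady-state rate R = (F_in − F_out)/L = (519.75 − 334.53) / 252000 m = 7.350e-04 mm/s.
R = 7.350e-04 × 3600 = 2.65 mm/hr.
Over 4.5 h: total = 2.65 × 4.5 = 11.925 ≈ 12 mm.

R ≈ 2.65 mm/hr; total ≈ 12 mm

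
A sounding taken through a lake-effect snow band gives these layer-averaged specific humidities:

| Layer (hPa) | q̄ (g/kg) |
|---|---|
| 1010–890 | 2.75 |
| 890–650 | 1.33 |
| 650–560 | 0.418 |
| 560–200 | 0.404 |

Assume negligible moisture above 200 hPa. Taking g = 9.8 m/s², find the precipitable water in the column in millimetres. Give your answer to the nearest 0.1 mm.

PW ≈ 8.5 mm

Precipitable water is the column-integrated vapour mass per unit area: PW = (1/g) Σ q̄ Δp, with q in kg/kg and Δp in Pa (1 kg/m² of water = 1 mm).
Layer 1010–890 hPa: Δp = 120 hPa = 12000 Pa, q̄ = 0.00275 kg/kg → 0.00275 × 12000 / 9.8 = 3.37 mm
Layer 890–650 hPa: Δp = 240 hPa = 24000 Pa, q̄ = 0.00133 kg/kg → 0.00133 × 24000 / 9.8 = 3.26 mm
Layer 650–560 hPa: Δp = 90 hPa = 9000 Pa, q̄ = 0.000418 kg/kg → 0.000418 × 9000 / 9.8 = 0.38 mm
Layer 560–200 hPa: Δp = 360 hPa = 36000 Pa, q̄ = 0.000404 kg/kg → 0.000404 × 36000 / 9.8 = 1.48 mm
PW = 3.37 + 3.26 + 0.38 + 1.48 = 8.49 ≈ 8.5 mm.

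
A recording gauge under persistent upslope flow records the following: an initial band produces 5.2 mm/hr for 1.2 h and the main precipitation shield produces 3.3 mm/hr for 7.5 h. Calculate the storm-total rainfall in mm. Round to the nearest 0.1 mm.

total ≈ 31.0 mm

Total = Σ Rᵢ Δtᵢ = 5.2 × 1.2 + 3.3 × 7.5
      = 6.24 + 24.75 = 31.0 mm.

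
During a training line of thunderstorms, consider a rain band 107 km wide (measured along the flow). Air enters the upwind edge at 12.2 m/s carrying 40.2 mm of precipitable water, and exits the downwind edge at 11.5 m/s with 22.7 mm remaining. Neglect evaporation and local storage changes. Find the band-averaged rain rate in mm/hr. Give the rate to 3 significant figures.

Column moisture flux per unit crosswind length is F = V × PW.
Inflow: F_in = 12.2 × 40.2 = 490.44 mm·m/s
Outflow: F_out = 11.5 × 22.7 = 261.05 mm·m/s
Steady-state rate R = (F_in − F_out)/L = (490.44 − 261.05) / 107000 m = 2.144e-03 mm/s.
R = 2.144e-03 × 3600 = 7.72 mm/hr.

R ≈ 7.72 mm/hr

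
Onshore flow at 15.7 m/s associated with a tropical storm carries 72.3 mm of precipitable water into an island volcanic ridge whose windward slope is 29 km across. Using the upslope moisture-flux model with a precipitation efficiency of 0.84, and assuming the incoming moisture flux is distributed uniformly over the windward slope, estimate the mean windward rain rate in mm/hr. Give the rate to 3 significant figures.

R ≈ 118 mm/hr

Incoming column moisture flux per unit ridge length: F = V × PW = 15.7 × 72.3 = 1135.11 mm·m/s.
Spread over the 29 km slope with efficiency ε = 0.84: R = ε·F/W = 0.84 × 1135.11 / 29000 m = 3.288e-02 mm/s.
R = 3.288e-02 × 3600 = 118 mm/hr.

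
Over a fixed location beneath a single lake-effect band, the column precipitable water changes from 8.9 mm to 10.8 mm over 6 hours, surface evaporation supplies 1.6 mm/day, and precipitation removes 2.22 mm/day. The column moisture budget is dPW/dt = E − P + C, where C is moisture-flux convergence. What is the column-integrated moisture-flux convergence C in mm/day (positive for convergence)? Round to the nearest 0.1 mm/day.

C ≈ 8.2 mm/day

dPW/dt = (10.8 − 8.9) mm / (6/24 day) = +7.600 mm/day.
C = dPW/dt − E + P = (+7.600) − 1.6 + 2.22 = 8.2 mm/day.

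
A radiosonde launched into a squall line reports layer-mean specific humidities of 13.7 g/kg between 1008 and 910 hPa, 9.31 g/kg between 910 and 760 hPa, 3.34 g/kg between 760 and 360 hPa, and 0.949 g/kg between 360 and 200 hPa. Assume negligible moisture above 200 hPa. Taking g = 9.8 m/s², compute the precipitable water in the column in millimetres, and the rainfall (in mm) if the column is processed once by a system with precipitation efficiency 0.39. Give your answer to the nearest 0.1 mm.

PW ≈ 43.1 mm; rainfall ≈ 16.8 mm

Precipitable water is the column-integrated vapour mass per unit area: PW = (1/g) Σ q̄ Δp, with q in kg/kg and Δp in Pa (1 kg/m² of water = 1 mm).
Layer 1008–910 hPa: Δp = 98 hPa = 9800 Pa, q̄ = 0.0137 kg/kg → 0.0137 × 9800 / 9.8 = 13.70 mm
Layer 910–760 hPa: Δp = 150 hPa = 15000 Pa, q̄ = 0.00931 kg/kg → 0.00931 × 15000 / 9.8 = 14.25 mm
Layer 760–360 hPa: Δp = 400 hPa = 40000 Pa, q̄ = 0.00334 kg/kg → 0.00334 × 40000 / 9.8 = 13.63 mm
Layer 360–200 hPa: Δp = 160 hPa = 16000 Pa, q̄ = 0.000949 kg/kg → 0.000949 × 16000 / 9.8 = 1.55 mm
PW = 13.70 + 14.25 + 13.63 + 1.55 = 43.13 ≈ 43.1 mm.
Rainfall = ε × PW = 0.39 × 43.1 = 16.8 mm.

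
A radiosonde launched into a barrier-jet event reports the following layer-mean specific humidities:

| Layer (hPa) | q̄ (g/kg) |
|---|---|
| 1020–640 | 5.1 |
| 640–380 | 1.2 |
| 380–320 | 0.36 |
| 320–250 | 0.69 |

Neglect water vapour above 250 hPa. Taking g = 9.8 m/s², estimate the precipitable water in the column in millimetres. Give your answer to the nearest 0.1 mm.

PW ≈ 23.7 mm

Precipitable water is the column-integrated vapour mass per unit area: PW = (1/g) Σ q̄ Δp, with q in kg/kg and Δp in Pa (1 kg/m² of water = 1 mm).
Layer 1020–640 hPa: Δp = 380 hPa = 38000 Pa, q̄ = 0.0051 kg/kg → 0.0051 × 38000 / 9.8 = 19.78 mm
Layer 640–380 hPa: Δp = 260 hPa = 26000 Pa, q̄ = 0.0012 kg/kg → 0.0012 × 26000 / 9.8 = 3.18 mm
Layer 380–320 hPa: Δp = 60 hPa = 6000 Pa, q̄ = 0.00036 kg/kg → 0.00036 × 6000 / 9.8 = 0.22 mm
Layer 320–250 hPa: Δp = 70 hPa = 7000 Pa, q̄ = 0.00069 kg/kg → 0.00069 × 7000 / 9.8 = 0.49 mm
PW = 19.78 + 3.18 + 0.22 + 0.49 = 23.67 ≈ 23.7 mm.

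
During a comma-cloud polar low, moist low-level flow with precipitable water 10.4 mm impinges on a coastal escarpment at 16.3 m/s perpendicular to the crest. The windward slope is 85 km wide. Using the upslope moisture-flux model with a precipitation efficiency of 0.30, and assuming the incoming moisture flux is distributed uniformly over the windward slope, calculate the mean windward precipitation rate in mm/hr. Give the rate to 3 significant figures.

R ≈ 2.15 mm/hr

Incoming column moisture flux per unit ridge length: F = V × PW = 16.3 × 10.4 = 169.52 mm·m/s.
Spread over the 85 km slope with efficiency ε = 0.30: R = ε·F/W = 0.30 × 169.52 / 85000 m = 5.983e-04 mm/s.
R = 5.983e-04 × 3600 = 2.15 mm/hr.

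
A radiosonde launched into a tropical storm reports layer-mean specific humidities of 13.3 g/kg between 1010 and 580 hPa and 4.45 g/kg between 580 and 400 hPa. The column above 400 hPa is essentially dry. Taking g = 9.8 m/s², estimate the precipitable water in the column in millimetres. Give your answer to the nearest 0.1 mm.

PW ≈ 66.5 mm

Precipitable water is the column-integrated vapour mass per unit area: PW = (1/g) Σ q̄ Δp, with q in kg/kg and Δp in Pa (1 kg/m² of water = 1 mm).
Layer 1010–580 hPa: Δp = 430 hPa = 43000 Pa, q̄ = 0.0133 kg/kg → 0.0133 × 43000 / 9.8 = 58.36 mm
Layer 580–400 hPa: Δp = 180 hPa = 18000 Pa, q̄ = 0.00445 kg/kg → 0.00445 × 18000 / 9.8 = 8.17 mm
PW = 58.36 + 8.17 = 66.53 ≈ 66.5 mm.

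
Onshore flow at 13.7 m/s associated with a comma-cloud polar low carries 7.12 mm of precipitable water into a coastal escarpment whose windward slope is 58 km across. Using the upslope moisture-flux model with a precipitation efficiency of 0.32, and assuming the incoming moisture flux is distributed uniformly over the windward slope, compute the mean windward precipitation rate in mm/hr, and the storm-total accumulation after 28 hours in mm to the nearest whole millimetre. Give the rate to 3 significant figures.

R ≈ 1.94 mm/hr; total ≈ 54 mm

Incoming column moisture flux per unit ridge length: F = V × PW = 13.7 × 7.12 = 97.544 mm·m/s.
Spread over the 58 km slope with efficiency ε = 0.32: R = ε·F/W = 0.32 × 97.544 / 58000 m = 5.382e-04 mm/s.
R = 5.382e-04 × 3600 = 1.94 mm/hr.
Over 28 h: total = 1.94 × 28 = 54.32 ≈ 54 mm.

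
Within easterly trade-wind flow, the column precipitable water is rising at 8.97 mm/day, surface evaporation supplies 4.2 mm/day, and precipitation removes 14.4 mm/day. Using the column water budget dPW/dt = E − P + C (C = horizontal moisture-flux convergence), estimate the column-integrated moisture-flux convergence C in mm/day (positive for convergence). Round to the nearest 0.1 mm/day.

dPW/dt = +8.97 mm/day.
C = dPW/dt − E + P = (+8.97) − 4.2 + 14.4 = 19.2 mm/day.

C ≈ 19.2 mm/day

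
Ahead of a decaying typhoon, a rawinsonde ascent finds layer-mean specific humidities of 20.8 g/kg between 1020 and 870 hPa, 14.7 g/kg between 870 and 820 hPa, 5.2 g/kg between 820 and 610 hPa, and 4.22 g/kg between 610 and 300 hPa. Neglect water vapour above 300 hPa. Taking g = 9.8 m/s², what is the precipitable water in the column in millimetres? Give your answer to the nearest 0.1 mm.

Precipitable water is the column-integrated vapour mass per unit area: PW = (1/g) Σ q̄ Δp, with q in kg/kg and Δp in Pa (1 kg/m² of water = 1 mm).
Layer 1020–870 hPa: Δp = 150 hPa = 15000 Pa, q̄ = 0.0208 kg/kg → 0.0208 × 15000 / 9.8 = 31.84 mm
Layer 870–820 hPa: Δp = 50 hPa = 5000 Pa, q̄ = 0.0147 kg/kg → 0.0147 × 5000 / 9.8 = 7.50 mm
Layer 820–610 hPa: Δp = 210 hPa = 21000 Pa, q̄ = 0.0052 kg/kg → 0.0052 × 21000 / 9.8 = 11.14 mm
Layer 610–300 hPa: Δp = 310 hPa = 31000 Pa, q̄ = 0.00422 kg/kg → 0.00422 × 31000 / 9.8 = 13.35 mm
PW = 31.84 + 7.50 + 11.14 + 13.35 = 63.83 ≈ 63.8 mm.

PW ≈ 63.8 mm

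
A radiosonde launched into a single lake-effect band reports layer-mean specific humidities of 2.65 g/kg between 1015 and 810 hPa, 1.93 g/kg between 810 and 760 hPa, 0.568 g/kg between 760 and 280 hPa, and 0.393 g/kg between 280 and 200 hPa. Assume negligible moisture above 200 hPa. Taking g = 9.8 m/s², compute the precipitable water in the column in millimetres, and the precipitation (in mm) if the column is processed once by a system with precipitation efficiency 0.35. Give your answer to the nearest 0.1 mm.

PW ≈ 9.6 mm; precipitation ≈ 3.4 mm

Precipitable water is the column-integrated vapour mass per unit area: PW = (1/g) Σ q̄ Δp, with q in kg/kg and Δp in Pa (1 kg/m² of water = 1 mm).
Layer 1015–810 hPa: Δp = 205 hPa = 20500 Pa, q̄ = 0.00265 kg/kg → 0.00265 × 20500 / 9.8 = 5.54 mm
Layer 810–760 hPa: Δp = 50 hPa = 5000 Pa, q̄ = 0.00193 kg/kg → 0.00193 × 5000 / 9.8 = 0.98 mm
Layer 760–280 hPa: Δp = 480 hPa = 48000 Pa, q̄ = 0.000568 kg/kg → 0.000568 × 48000 / 9.8 = 2.78 mm
Layer 280–200 hPa: Δp = 80 hPa = 8000 Pa, q̄ = 0.000393 kg/kg → 0.000393 × 8000 / 9.8 = 0.32 mm
PW = 5.54 + 0.98 + 2.78 + 0.32 = 9.62 ≈ 9.6 mm.
Precipitation = ε × PW = 0.35 × 9.6 = 3.4 mm.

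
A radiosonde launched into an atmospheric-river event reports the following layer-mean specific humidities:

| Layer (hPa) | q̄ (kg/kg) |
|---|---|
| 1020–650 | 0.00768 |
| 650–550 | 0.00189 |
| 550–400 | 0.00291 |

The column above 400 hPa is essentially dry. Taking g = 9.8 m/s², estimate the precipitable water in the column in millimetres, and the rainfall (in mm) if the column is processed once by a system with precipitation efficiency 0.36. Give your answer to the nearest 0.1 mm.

PW ≈ 35.4 mm; rainfall ≈ 12.7 mm

Precipitable water is the column-integrated vapour mass per unit area: PW = (1/g) Σ q̄ Δp, with q in kg/kg and Δp in Pa (1 kg/m² of water = 1 mm).
Layer 1020–650 hPa: Δp = 370 hPa = 37000 Pa, q̄ = 0.00768 kg/kg → 0.00768 × 37000 / 9.8 = 29.00 mm
Layer 650–550 hPa: Δp = 100 hPa = 10000 Pa, q̄ = 0.00189 kg/kg → 0.00189 × 10000 / 9.8 = 1.93 mm
Layer 550–400 hPa: Δp = 150 hPa = 15000 Pa, q̄ = 0.00291 kg/kg → 0.00291 × 15000 / 9.8 = 4.45 mm
PW = 29.00 + 1.93 + 4.45 = 35.38 ≈ 35.4 mm.
Rainfall = ε × PW = 0.36 × 35.4 = 12.7 mm.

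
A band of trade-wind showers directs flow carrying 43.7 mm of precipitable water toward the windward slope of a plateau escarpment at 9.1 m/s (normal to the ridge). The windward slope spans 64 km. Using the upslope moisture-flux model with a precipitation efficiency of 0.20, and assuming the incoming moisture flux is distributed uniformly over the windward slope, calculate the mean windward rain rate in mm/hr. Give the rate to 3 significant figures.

Incoming column moisture flux per unit ridge length: F = V × PW = 9.1 × 43.7 = 397.67 mm·m/s.
Spread over the 64 km slope with efficiency ε = 0.20: R = ε·F/W = 0.20 × 397.67 / 64000 m = 1.243e-03 mm/s.
R = 1.243e-03 × 3600 = 4.47 mm/hr.

R ≈ 4.47 mm/hr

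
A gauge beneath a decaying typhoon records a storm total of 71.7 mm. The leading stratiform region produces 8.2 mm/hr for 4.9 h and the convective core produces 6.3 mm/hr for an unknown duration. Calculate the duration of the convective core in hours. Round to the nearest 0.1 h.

duration ≈ 5.0 h

Known phases: 8.2 × 4.9 = 40.18 mm.
Remaining depth = 71.7 − 40.18 = 31.52 mm.
Duration = 31.52 / 6.3 = 5.0 h.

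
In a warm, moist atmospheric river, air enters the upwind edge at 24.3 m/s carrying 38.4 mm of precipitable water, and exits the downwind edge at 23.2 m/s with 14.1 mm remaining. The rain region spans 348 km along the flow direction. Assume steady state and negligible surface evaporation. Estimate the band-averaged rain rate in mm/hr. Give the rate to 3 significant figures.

Column moisture flux per unit crosswind length is F = V × PW.
Inflow: F_in = 24.3 × 38.4 = 933.12 mm·m/s
Outflow: F_out = 23.2 × 14.1 = 327.12 mm·m/s
Steady-state rate R = (F_in − F_out)/L = (933.12 − 327.12) / 348000 m = 1.741e-03 mm/s.
R = 1.741e-03 × 3600 = 6.27 mm/hr.

R ≈ 6.27 mm/hr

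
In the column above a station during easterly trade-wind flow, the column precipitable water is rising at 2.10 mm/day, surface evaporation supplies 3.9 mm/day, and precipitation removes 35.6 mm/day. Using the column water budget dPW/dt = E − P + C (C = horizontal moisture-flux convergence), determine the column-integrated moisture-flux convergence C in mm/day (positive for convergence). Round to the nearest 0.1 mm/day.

C ≈ 33.8 mm/day

dPW/dt = +2.10 mm/day.
C = dPW/dt − E + P = (+2.10) − 3.9 + 35.6 = 33.8 mm/day.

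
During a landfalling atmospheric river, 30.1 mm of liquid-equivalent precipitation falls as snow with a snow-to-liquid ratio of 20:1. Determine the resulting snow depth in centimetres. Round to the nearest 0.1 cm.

snow depth ≈ 60.2 cm

Snow depth = liquid × ratio = 30.1 mm × 20 = 602 mm = 60.2 cm.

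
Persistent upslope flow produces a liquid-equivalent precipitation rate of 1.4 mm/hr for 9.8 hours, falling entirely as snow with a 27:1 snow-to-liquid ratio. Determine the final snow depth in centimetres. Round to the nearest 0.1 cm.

Liquid-equivalent depth = 1.4 × 9.8 = 13.72 mm.
Snow depth = 13.72 mm × 27 = 370.44 mm = 37.0 cm.

snow depth ≈ 37.0 cm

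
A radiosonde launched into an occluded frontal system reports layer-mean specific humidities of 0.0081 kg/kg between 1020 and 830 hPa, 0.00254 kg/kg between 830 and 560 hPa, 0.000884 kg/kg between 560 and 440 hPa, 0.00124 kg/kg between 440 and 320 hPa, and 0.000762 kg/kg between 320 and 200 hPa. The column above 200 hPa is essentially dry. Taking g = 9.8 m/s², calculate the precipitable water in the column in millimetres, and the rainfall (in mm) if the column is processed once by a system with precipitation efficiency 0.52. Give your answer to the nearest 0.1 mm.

PW ≈ 26.2 mm; rainfall ≈ 13.6 mm

Precipitable water is the column-integrated vapour mass per unit area: PW = (1/g) Σ q̄ Δp, with q in kg/kg and Δp in Pa (1 kg/m² of water = 1 mm).
Layer 1020–830 hPa: Δp = 190 hPa = 19000 Pa, q̄ = 0.0081 kg/kg → 0.0081 × 19000 / 9.8 = 15.70 mm
Layer 830–560 hPa: Δp = 270 hPa = 27000 Pa, q̄ = 0.00254 kg/kg → 0.00254 × 27000 / 9.8 = 7.00 mm
Layer 560–440 hPa: Δp = 120 hPa = 12000 Pa, q̄ = 0.000884 kg/kg → 0.000884 × 12000 / 9.8 = 1.08 mm
Layer 440–320 hPa: Δp = 120 hPa = 12000 Pa, q̄ = 0.00124 kg/kg → 0.00124 × 12000 / 9.8 = 1.52 mm
Layer 320–200 hPa: Δp = 120 hPa = 12000 Pa, q̄ = 0.000762 kg/kg → 0.000762 × 12000 / 9.8 = 0.93 mm
PW = 15.70 + 7.00 + 1.08 + 1.52 + 0.93 = 26.23 ≈ 26.2 mm.
Rainfall = ε × PW = 0.52 × 26.2 = 13.6 mm.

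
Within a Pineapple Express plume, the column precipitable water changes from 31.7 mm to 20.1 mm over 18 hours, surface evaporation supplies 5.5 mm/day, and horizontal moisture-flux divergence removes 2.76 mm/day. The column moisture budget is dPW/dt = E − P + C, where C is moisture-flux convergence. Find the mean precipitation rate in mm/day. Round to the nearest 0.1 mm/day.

P ≈ 18.2 mm/day

dPW/dt = (20.1 − 31.7) mm / (18/24 day) = -15.467 mm/day.
P = E + C − dPW/dt = 5.5 + (-2.76) − (-15.467) = 18.2 mm/day.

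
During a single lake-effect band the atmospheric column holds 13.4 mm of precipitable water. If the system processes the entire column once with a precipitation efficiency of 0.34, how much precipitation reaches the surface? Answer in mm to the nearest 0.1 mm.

precipitation ≈ 4.6 mm

Precipitation = ε × PW = 0.34 × 13.4 = 4.6 mm.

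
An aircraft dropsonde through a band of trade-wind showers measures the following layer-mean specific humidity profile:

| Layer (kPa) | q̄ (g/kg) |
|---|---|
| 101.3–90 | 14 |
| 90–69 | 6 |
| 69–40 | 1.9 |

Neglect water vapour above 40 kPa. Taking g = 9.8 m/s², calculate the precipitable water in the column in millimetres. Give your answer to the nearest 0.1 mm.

PW ≈ 34.6 mm

Precipitable water is the column-integrated vapour mass per unit area: PW = (1/g) Σ q̄ Δp, with q in kg/kg and Δp in Pa (1 kg/m² of water = 1 mm).
Layer 101.3–90 kPa: Δp = 113 hPa = 11300 Pa, q̄ = 0.014 kg/kg → 0.014 × 11300 / 9.8 = 16.14 mm
Layer 90–69 kPa: Δp = 210 hPa = 21000 Pa, q̄ = 0.006 kg/kg → 0.006 × 21000 / 9.8 = 12.86 mm
Layer 69–40 kPa: Δp = 290 hPa = 29000 Pa, q̄ = 0.0019 kg/kg → 0.0019 × 29000 / 9.8 = 5.62 mm
PW = 16.14 + 12.86 + 5.62 = 34.62 ≈ 34.6 mm.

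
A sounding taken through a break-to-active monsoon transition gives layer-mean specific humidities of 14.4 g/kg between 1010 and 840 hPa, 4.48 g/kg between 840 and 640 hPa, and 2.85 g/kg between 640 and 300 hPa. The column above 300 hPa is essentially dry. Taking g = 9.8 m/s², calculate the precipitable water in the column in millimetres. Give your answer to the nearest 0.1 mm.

PW ≈ 44.0 mm

Precipitable water is the column-integrated vapour mass per unit area: PW = (1/g) Σ q̄ Δp, with q in kg/kg and Δp in Pa (1 kg/m² of water = 1 mm).
Layer 1010–840 hPa: Δp = 170 hPa = 17000 Pa, q̄ = 0.0144 kg/kg → 0.0144 × 17000 / 9.8 = 24.98 mm
Layer 840–640 hPa: Δp = 200 hPa = 20000 Pa, q̄ = 0.00448 kg/kg → 0.00448 × 20000 / 9.8 = 9.14 mm
Layer 640–300 hPa: Δp = 340 hPa = 34000 Pa, q̄ = 0.00285 kg/kg → 0.00285 × 34000 / 9.8 = 9.89 mm
PW = 24.98 + 9.14 + 9.89 = 44.01 ≈ 44.0 mm.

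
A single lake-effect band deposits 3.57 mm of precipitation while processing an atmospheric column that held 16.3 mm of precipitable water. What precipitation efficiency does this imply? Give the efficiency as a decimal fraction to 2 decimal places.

ε ≈ 0.22

ε = precipitation / PW = 3.57 / 16.3 = 0.22.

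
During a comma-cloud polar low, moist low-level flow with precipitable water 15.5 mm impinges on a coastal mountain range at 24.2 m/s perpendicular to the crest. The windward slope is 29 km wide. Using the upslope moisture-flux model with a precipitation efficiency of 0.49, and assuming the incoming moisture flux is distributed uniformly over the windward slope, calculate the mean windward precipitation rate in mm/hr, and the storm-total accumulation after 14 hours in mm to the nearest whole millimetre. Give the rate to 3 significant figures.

Incoming column moisture flux per unit ridge length: F = V × PW = 24.2 × 15.5 = 375.1 mm·m/s.
Spread over the 29 km slope with efficiency ε = 0.49: R = ε·F/W = 0.49 × 375.1 / 29000 m = 6.338e-03 mm/s.
R = 6.338e-03 × 3600 = 22.8 mm/hr.
Over 14 h: total = 22.8 × 14 = 319.2 ≈ 319 mm.

R ≈ 22.8 mm/hr; total ≈ 319 mm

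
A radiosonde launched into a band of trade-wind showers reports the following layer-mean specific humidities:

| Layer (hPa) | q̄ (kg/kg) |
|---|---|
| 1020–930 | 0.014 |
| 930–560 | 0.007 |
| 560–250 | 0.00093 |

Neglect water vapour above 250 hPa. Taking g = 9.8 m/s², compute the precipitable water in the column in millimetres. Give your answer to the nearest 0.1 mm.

Precipitable water is the column-integrated vapour mass per unit area: PW = (1/g) Σ q̄ Δp, with q in kg/kg and Δp in Pa (1 kg/m² of water = 1 mm).
Layer 1020–930 hPa: Δp = 90 hPa = 9000 Pa, q̄ = 0.014 kg/kg → 0.014 × 9000 / 9.8 = 12.86 mm
Layer 930–560 hPa: Δp = 370 hPa = 37000 Pa, q̄ = 0.007 kg/kg → 0.007 × 37000 / 9.8 = 26.43 mm
Layer 560–250 hPa: Δp = 310 hPa = 31000 Pa, q̄ = 0.00093 kg/kg → 0.00093 × 31000 / 9.8 = 2.94 mm
PW = 12.86 + 26.43 + 2.94 = 42.23 ≈ 42.2 mm.

PW ≈ 42.2 mm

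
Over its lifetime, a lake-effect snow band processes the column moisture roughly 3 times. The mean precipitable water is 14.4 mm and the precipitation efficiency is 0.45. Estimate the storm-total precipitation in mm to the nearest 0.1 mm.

precipitation ≈ 19.4 mm

Each cycle deposits ε × PW = 0.45 × 14.4 = 6.48 mm.
Over 3 cycles: 3 × 6.48 = 19.4 mm.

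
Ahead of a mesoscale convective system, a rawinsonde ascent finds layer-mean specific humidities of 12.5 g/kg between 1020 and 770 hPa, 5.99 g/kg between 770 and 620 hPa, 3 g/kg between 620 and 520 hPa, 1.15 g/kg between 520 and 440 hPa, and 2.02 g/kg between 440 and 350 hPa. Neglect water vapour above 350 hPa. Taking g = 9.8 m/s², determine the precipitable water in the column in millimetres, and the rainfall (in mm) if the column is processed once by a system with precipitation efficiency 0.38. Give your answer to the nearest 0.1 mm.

Precipitable water is the column-integrated vapour mass per unit area: PW = (1/g) Σ q̄ Δp, with q in kg/kg and Δp in Pa (1 kg/m² of water = 1 mm).
Layer 1020–770 hPa: Δp = 250 hPa = 25000 Pa, q̄ = 0.0125 kg/kg → 0.0125 × 25000 / 9.8 = 31.89 mm
Layer 770–620 hPa: Δp = 150 hPa = 15000 Pa, q̄ = 0.00599 kg/kg → 0.00599 × 15000 / 9.8 = 9.17 mm
Layer 620–520 hPa: Δp = 100 hPa = 10000 Pa, q̄ = 0.003 kg/kg → 0.003 × 10000 / 9.8 = 3.06 mm
Layer 520–440 hPa: Δp = 80 hPa = 8000 Pa, q̄ = 0.00115 kg/kg → 0.00115 × 8000 / 9.8 = 0.94 mm
Layer 440–350 hPa: Δp = 90 hPa = 9000 Pa, q̄ = 0.00202 kg/kg → 0.00202 × 9000 / 9.8 = 1.86 mm
PW = 31.89 + 9.17 + 3.06 + 0.94 + 1.86 = 46.92 ≈ 46.9 mm.
Rainfall = ε × PW = 0.38 × 46.9 = 17.8 mm.

PW ≈ 46.9 mm; rainfall ≈ 17.8 mm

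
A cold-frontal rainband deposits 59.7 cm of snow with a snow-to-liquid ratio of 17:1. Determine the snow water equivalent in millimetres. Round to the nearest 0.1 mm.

SWE = snow depth / ratio = 59.7 cm / 17 = 3.512 cm = 35.1 mm.

SWE ≈ 35.1 mm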